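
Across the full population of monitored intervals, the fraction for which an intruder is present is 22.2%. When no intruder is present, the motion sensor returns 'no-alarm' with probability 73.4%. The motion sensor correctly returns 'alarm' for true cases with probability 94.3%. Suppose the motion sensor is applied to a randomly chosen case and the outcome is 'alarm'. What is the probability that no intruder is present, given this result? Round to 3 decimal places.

P(¬H | E) ≈ 0.497

Let H be the event that an intruder is present. P(H) = 0.222, so P(¬H) = 0.778. With E the 'alarm' result, P(E|H) = 0.943 and P(E|¬H) = 0.266.
P(E) = 0.943·0.222 + 0.266·0.778 = 0.20935 + 0.20695 = 0.41629.
By Bayes' theorem, P(H|E) = 0.20935 / 0.41629 = 0.503. Hence P(¬H|E) = 1 − 0.503 = 0.497.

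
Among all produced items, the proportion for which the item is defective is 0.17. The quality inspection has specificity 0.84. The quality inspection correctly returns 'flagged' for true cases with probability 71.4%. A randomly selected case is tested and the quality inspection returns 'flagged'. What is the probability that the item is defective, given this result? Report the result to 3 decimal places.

P(H | E) ≈ 0.478

Write H for 'the item is defective'. Prior odds H:¬H = 0.17/0.83 = 0.20482. For the 'flagged' outcome, the likelihood ratio is 0.714/0.16 = 4.4625.
Posterior odds = 0.20482 × 4.4625 = 0.91401, so P(H|E) = 0.91401/(1+0.91401) = 0.478.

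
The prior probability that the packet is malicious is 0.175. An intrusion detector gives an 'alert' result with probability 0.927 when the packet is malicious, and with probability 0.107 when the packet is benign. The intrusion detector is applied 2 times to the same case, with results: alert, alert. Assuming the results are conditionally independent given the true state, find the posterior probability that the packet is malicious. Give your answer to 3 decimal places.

Posterior P(H) ≈ 0.941

Let H be the event that the packet is malicious; start with P(H) = 0.175. P('alert'|H) = 0.927, P('alert'|¬H) = 0.107.
Update on result 1 ('alert'): P(H) ← 0.927·0.1750 / (0.927·0.1750 + 0.107·0.8250) = 0.16223/0.25050 = 0.6476.
Update on result 2 ('alert'): P(H) ← 0.927·0.6476 / (0.927·0.6476 + 0.107·0.3524) = 0.60033/0.63804 = 0.9409.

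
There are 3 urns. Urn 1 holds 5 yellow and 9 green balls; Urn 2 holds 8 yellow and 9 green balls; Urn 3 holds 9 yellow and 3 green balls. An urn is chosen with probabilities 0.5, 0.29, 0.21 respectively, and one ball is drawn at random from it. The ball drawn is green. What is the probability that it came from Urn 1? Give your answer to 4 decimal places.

Posterior probability ≈ 0.6094

P(green|Urn 1) = 0.6429; P(green|Urn 2) = 0.5294; P(green|Urn 3) = 0.25.
Prior × likelihood for each source: 0.5·0.6429=0.3214, 0.29·0.5294=0.1535, 0.21·0.25=0.05250. Summing gives P(green) = 0.52746.
P(Urn 1 | green) = 0.3214 / 0.52746 = 0.6094.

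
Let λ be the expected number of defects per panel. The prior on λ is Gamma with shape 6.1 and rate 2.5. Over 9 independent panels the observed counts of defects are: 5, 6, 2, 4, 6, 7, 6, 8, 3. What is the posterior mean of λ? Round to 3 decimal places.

Total count ∑xᵢ = 47 over n = 9 panels.
Gamma is conjugate to the Poisson likelihood: posterior is Gamma(shape = 6.1+47 = 53.1, rate = 2.5+9 = 11.5).
Posterior mean = shape/rate = 53.1/11.5 = 4.617.

Posterior mean ≈ 4.617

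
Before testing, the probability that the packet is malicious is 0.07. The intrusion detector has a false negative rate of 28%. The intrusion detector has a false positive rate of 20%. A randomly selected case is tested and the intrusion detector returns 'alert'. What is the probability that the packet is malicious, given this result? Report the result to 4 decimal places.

P(H | E) ≈ 0.2132

Write H for 'the packet is malicious'. Prior odds H:¬H = 0.07/0.93 = 0.075269. For the 'alert' outcome, the likelihood ratio is 0.72/0.2 = 3.6000.
Posterior odds = 0.075269 × 3.6000 = 0.27097, so P(H|E) = 0.27097/(1+0.27097) = 0.2132.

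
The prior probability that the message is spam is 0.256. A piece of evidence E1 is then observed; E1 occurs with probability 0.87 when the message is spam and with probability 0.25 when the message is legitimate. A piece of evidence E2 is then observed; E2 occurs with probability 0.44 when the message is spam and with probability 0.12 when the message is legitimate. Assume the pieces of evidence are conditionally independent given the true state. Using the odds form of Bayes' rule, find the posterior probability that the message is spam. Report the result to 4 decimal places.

Posterior probability ≈ 0.8145

Prior odds = 0.256/(1−0.256) = 0.34409.
Likelihood ratio for E1 = 0.87/0.25 = 3.4800.
Likelihood ratio for E2 = 0.44/0.12 = 3.6667.
Posterior odds = prior odds × LR₁ × LR₂ = 4.3905.
Posterior probability = odds/(1+odds) = 4.3905/5.3905 = 0.8145.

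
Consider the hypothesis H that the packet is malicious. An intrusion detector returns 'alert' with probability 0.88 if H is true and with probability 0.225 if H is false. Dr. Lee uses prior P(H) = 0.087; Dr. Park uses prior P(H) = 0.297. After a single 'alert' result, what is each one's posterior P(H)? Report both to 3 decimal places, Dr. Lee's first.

The likelihood ratio for an 'alert' result is 0.88/0.225 = 3.9111.
Dr. Lee: prior odds 0.087/0.913 = 0.095290; posterior odds 0.37269; posterior probability 0.272.
Dr. Park: prior odds 0.297/0.703 = 0.42248; posterior odds 1.6523; posterior probability 0.623.

Dr. Lee: 0.272; Dr. Park: 0.623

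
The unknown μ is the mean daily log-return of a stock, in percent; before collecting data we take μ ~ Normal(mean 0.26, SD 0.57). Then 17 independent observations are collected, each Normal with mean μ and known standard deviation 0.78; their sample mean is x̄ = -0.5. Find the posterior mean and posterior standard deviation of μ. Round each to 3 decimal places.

With known σ, the Normal prior is conjugate. Weight on the data is w = (n/σ²)/(n/σ² + 1/τ₀²) = 27.9421/(27.9421+3.07787) = 0.90078.
Posterior mean = w·x̄ + (1−w)·μ₀ = 0.90078·-0.5 + 0.099222·0.26 = -0.425. Posterior variance = 1/(27.9421+3.07787) = 0.0322373, so SD = 0.180.

Posterior mean ≈ -0.425; posterior SD ≈ 0.180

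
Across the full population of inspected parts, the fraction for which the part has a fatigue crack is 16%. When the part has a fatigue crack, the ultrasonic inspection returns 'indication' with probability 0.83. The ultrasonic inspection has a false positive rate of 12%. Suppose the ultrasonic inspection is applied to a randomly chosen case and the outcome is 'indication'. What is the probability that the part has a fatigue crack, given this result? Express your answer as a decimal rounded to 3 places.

P(H | E) ≈ 0.568

Write H for 'the part has a fatigue crack'. Prior odds H:¬H = 0.16/0.84 = 0.19048. For the 'indication' outcome, the likelihood ratio is 0.83/0.12 = 6.9167.
Posterior odds = 0.19048 × 6.9167 = 1.3175, so P(H|E) = 1.3175/(1+1.3175) = 0.568.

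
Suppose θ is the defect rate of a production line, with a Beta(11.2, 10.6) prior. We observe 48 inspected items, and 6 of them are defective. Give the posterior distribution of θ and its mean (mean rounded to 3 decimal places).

The binomial likelihood is conjugate to the Beta prior: with 6 successes and 42 failures, the posterior is Beta(11.2+6, 10.6+42) = Beta(17.2, 52.6).
E[θ | data] = 17.2/(17.2+52.6) = 0.246.

Posterior: Beta(17.2, 52.6); mean ≈ 0.246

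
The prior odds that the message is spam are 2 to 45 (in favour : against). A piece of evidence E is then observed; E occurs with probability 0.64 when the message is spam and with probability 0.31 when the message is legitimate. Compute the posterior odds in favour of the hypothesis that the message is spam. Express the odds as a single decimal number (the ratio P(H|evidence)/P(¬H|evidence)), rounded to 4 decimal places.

Posterior odds ≈ 0.0918

Prior odds = 2/45 = 0.044444.
Likelihood ratio for E = 0.64/0.31 = 2.0645.
Posterior odds = prior odds × LR = 0.091756.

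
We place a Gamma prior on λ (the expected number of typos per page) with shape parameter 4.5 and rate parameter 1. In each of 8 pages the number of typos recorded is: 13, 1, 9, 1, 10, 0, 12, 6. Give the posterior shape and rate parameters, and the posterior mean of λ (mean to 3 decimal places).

Posterior: Gamma(shape=56.5, rate=9); mean ≈ 6.278

Total count ∑xᵢ = 52 over n = 8 pages.
Gamma is conjugate to the Poisson likelihood: posterior is Gamma(shape = 4.5+52 = 56.5, rate = 1+8 = 9).
E[λ | data] = 56.5/9 = 6.278.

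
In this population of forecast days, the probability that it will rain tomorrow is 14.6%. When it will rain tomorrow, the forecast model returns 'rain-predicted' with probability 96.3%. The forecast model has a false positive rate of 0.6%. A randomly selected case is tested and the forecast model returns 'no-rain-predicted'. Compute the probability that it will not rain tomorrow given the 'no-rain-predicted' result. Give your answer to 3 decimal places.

P(¬H | E) ≈ 0.994

Write H for 'it will rain tomorrow'. Prior odds H:¬H = 0.146/0.854 = 0.17096. For the 'no-rain-predicted' outcome, the likelihood ratio is 0.037/0.994 = 0.037223.
Posterior odds = 0.17096 × 0.037223 = 0.0063637, so P(H|E) = 0.0063637/(1+0.0063637) = 0.006. Then P(¬H|E) = 1 − 0.006 = 0.994.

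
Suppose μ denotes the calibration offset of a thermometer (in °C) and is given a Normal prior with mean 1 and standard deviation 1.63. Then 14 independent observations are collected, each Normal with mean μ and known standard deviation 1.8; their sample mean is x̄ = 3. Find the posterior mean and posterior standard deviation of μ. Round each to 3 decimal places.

Prior precision 1/τ₀² = 1/1.63² = 0.376378; data precision n/σ² = 14/1.8² = 4.32099.
Posterior precision = 0.376378 + 4.32099 = 4.69737, giving posterior SD = 1/√4.69737 = 0.461.
Posterior mean = (0.376378·1 + 4.32099·3) / 4.69737 = 2.840.

Posterior mean ≈ 2.840; posterior SD ≈ 0.461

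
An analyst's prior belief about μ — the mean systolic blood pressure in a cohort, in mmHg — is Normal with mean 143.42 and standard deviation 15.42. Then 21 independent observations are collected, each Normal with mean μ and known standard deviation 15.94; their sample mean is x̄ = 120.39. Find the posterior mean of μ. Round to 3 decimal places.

Prior precision 1/τ₀² = 1/15.42² = 0.00420563; data precision n/σ² = 21/15.94² = 0.0826500.
Posterior precision = 0.00420563 + 0.0826500 = 0.0868556.
Posterior mean = (0.00420563·143.42 + 0.0826500·120.39) / 0.0868556 = 121.505.

Posterior mean ≈ 121.505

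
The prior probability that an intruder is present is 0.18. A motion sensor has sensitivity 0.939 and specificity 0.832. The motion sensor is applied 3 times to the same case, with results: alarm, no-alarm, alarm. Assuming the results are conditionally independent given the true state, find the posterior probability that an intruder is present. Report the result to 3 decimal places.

Posterior P(H) ≈ 0.335

Let H be the event that an intruder is present; start with P(H) = 0.18. P('alarm'|H) = 0.939, P('alarm'|¬H) = 0.168.
Update on result 1 ('alarm'): P(H) ← 0.939·0.1800 / (0.939·0.1800 + 0.168·0.8200) = 0.16902/0.30678 = 0.5509.
Update on result 2 ('no-alarm'): P(H) ← 0.061·0.5509 / (0.061·0.5509 + 0.832·0.4491) = 0.033608/0.40722 = 0.0825.
Update on result 3 ('alarm'): P(H) ← 0.939·0.0825 / (0.939·0.0825 + 0.168·0.9175) = 0.077496/0.23163 = 0.3346.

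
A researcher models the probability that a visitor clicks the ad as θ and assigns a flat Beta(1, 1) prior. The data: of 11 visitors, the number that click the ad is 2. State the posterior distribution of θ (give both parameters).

Posterior: Beta(3, 10)

Observing 2 successes and 9 failures updates Beta(1, 1) by adding the success and failure counts to the two shape parameters: α = 1+2 = 3, β = 1+9 = 10.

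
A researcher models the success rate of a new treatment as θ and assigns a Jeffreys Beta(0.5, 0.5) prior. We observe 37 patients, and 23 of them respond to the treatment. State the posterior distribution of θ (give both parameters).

Observing 23 successes and 14 failures updates Beta(0.5, 0.5) by adding the success and failure counts to the two shape parameters: α = 0.5+23 = 23.5, β = 0.5+14 = 14.5.

Posterior: Beta(23.5, 14.5)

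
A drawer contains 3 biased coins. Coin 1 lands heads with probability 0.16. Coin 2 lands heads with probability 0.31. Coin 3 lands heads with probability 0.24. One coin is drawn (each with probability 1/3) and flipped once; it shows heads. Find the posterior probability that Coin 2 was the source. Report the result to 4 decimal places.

P(heads|C1) = 0.16; P(heads|C2) = 0.31; P(heads|C3) = 0.24.
Prior × likelihood for each source: 0.333333·0.16=0.05333, 0.333333·0.31=0.1033, 0.333333·0.24=0.08000. Summing gives P(heads) = 0.23667.
P(Coin 2 | heads) = 0.1033 / 0.23667 = 0.4366.

Posterior probability ≈ 0.4366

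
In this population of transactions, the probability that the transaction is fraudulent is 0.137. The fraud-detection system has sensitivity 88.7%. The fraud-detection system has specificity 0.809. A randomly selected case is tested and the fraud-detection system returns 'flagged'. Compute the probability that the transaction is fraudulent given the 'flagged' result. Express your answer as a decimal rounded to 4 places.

P(H | E) ≈ 0.4244

Let H be the event that the transaction is fraudulent. P(H) = 0.137, so P(¬H) = 0.863. With E the 'flagged' result, P(E|H) = 0.887 and P(E|¬H) = 0.191.
P(E) = 0.887·0.137 + 0.191·0.863 = 0.12152 + 0.16483 = 0.28635.
By Bayes' theorem, P(H|E) = 0.12152 / 0.28635 = 0.4244.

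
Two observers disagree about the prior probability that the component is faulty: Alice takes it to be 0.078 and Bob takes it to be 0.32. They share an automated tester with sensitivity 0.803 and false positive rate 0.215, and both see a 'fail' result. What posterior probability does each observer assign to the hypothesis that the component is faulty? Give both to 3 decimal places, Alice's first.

P('+'|H) = 0.803, P('+'|¬H) = 0.215.
Alice: numerator 0.803·0.078 = 0.062634; evidence = 0.062634+0.215·0.922 = 0.26086; posterior = 0.240.
Bob: numerator 0.803·0.32 = 0.25696; evidence = 0.25696+0.215·0.68 = 0.40316; posterior = 0.637.

Alice: 0.240; Bob: 0.637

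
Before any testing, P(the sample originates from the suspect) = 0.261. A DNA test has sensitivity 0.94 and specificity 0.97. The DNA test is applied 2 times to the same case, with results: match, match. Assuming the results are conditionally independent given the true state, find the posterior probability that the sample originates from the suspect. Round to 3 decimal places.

Posterior P(H) ≈ 0.997

With H the event that the sample originates from the suspect, the joint likelihood of the observed sequence is P(data|H) = 0.94·0.94 = 0.88360 and P(data|¬H) = 0.03·0.03 = 0.00090000.
Bayes: P(H|data) = 0.261·0.88360 / (0.261·0.88360 + 0.739·0.00090000) = 0.23062/0.23128 = 0.9971.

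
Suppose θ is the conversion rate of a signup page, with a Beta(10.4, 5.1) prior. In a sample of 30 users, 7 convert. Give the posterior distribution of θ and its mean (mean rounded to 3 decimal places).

The binomial likelihood is conjugate to the Beta prior: with 7 successes and 23 failures, the posterior is Beta(10.4+7, 5.1+23) = Beta(17.4, 28.1).
E[θ | data] = 17.4/(17.4+28.1) = 0.382.

Posterior: Beta(17.4, 28.1); mean ≈ 0.382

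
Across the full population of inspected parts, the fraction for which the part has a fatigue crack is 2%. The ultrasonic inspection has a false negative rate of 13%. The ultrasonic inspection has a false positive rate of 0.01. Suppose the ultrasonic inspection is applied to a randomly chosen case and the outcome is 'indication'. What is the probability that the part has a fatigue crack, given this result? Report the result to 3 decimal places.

P(H | E) ≈ 0.640

Write H for 'the part has a fatigue crack'. Prior odds H:¬H = 0.02/0.98 = 0.020408. For the 'indication' outcome, the likelihood ratio is 0.87/0.01 = 87.000.
Posterior odds = 0.020408 × 87.000 = 1.7755, so P(H|E) = 1.7755/(1+1.7755) = 0.640.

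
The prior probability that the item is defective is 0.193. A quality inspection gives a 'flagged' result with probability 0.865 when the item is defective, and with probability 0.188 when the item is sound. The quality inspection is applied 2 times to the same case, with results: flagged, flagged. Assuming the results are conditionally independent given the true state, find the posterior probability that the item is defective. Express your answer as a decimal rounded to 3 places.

Let H be the event that the item is defective; start with P(H) = 0.193. P('flagged'|H) = 0.865, P('flagged'|¬H) = 0.188.
Update on result 1 ('flagged'): P(H) ← 0.865·0.1930 / (0.865·0.1930 + 0.188·0.8070) = 0.16695/0.31866 = 0.5239.
Update on result 2 ('flagged'): P(H) ← 0.865·0.5239 / (0.865·0.5239 + 0.188·0.4761) = 0.45317/0.54268 = 0.8351.

Posterior P(H) ≈ 0.835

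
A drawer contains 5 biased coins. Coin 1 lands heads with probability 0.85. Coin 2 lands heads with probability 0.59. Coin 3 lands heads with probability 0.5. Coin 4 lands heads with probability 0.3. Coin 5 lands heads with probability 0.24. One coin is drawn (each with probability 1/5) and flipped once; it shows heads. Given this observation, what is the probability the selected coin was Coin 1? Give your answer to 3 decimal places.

Posterior probability ≈ 0.343

P(heads|C1) = 0.85; P(heads|C2) = 0.59; P(heads|C3) = 0.5; P(heads|C4) = 0.3; P(heads|C5) = 0.24.
Prior × likelihood for each source: 0.2·0.85=0.1700, 0.2·0.59=0.1180, 0.2·0.5=0.1000, 0.2·0.3=0.06000, 0.2·0.24=0.04800. Summing gives P(heads) = 0.49600.
P(Coin 1 | heads) = 0.1700 / 0.49600 = 0.343.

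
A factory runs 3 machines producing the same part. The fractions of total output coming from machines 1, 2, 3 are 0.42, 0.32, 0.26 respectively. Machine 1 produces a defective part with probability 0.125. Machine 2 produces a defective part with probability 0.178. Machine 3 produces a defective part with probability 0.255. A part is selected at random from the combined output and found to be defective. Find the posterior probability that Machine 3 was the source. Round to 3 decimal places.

P(defective|M1) = 0.125; P(defective|M2) = 0.178; P(defective|M3) = 0.255.
Prior × likelihood for each source: 0.42·0.125=0.05250, 0.32·0.178=0.05696, 0.26·0.255=0.06630. Summing gives P(defective) = 0.17576.
P(Machine 3 | defective) = 0.06630 / 0.17576 = 0.377.

Posterior probability ≈ 0.377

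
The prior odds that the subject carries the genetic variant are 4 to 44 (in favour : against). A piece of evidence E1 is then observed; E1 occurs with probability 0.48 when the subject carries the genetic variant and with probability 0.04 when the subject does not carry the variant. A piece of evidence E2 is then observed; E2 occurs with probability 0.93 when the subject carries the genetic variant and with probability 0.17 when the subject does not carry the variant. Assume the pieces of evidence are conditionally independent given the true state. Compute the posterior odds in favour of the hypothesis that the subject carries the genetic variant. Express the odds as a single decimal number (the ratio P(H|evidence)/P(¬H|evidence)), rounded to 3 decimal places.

Posterior odds ≈ 5.968

Prior odds = 4/44 = 0.090909. In log-odds, ln(0.090909) = -2.3979.
Add log likelihood ratios: ln(12.000) + ln(5.4706) = 4.1843.
Posterior log-odds = 1.7864, so posterior odds = exp(1.7864) = 5.9679.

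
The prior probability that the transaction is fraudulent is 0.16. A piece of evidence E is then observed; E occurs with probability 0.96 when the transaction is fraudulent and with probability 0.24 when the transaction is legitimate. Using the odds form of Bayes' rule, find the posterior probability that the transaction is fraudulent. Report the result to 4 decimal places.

Prior odds = 0.16/(1−0.16) = 0.19048. In log-odds, ln(0.19048) = -1.6582.
Add log likelihood ratio: ln(4.0000) = 1.3863.
Posterior log-odds = -0.27193, so posterior odds = exp(-0.27193) = 0.76190. Converting, P(H|E) = 0.76190/1.7619 = 0.4324.

Posterior probability ≈ 0.4324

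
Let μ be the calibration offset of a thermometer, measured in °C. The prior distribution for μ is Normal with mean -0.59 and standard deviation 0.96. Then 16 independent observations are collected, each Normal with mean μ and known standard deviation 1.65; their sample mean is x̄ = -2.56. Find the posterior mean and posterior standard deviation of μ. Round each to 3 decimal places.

Posterior mean ≈ -2.253; posterior SD ≈ 0.379

With known σ, the Normal prior is conjugate. Weight on the data is w = (n/σ²)/(n/σ² + 1/τ₀²) = 5.87695/(5.87695+1.08507) = 0.84414.
Posterior mean = w·x̄ + (1−w)·μ₀ = 0.84414·-2.56 + 0.15586·-0.59 = -2.253. Posterior variance = 1/(5.87695+1.08507) = 0.143636, so SD = 0.379.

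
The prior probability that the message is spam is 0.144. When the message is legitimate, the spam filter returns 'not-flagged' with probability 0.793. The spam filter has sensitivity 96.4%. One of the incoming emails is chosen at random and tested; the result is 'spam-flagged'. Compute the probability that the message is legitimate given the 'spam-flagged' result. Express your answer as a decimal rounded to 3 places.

P(¬H | E) ≈ 0.561

Let H be the event that the message is spam. P(H) = 0.144, so P(¬H) = 0.856. With E the 'spam-flagged' result, P(E|H) = 0.964 and P(E|¬H) = 0.207.
P(E) = 0.964·0.144 + 0.207·0.856 = 0.13882 + 0.17719 = 0.31601.
By Bayes' theorem, P(H|E) = 0.13882 / 0.31601 = 0.439. Hence P(¬H|E) = 1 − 0.439 = 0.561.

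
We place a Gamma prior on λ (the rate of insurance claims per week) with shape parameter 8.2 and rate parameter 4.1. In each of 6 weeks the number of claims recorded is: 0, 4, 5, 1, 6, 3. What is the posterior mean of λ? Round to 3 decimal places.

Total count ∑xᵢ = 19 over n = 6 weeks.
Gamma is conjugate to the Poisson likelihood: posterior is Gamma(shape = 8.2+19 = 27.2, rate = 4.1+6 = 10.1).
Posterior mean = shape/rate = 27.2/10.1 = 2.693.

Posterior mean ≈ 2.693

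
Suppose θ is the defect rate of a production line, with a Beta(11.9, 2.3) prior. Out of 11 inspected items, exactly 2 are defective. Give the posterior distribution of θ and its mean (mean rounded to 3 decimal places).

The binomial likelihood is conjugate to the Beta prior: with 2 successes and 9 failures, the posterior is Beta(11.9+2, 2.3+9) = Beta(13.9, 11.3).
Posterior mean = α/(α+β) = 13.9/25.2 = 0.552.

Posterior: Beta(13.9, 11.3); mean ≈ 0.552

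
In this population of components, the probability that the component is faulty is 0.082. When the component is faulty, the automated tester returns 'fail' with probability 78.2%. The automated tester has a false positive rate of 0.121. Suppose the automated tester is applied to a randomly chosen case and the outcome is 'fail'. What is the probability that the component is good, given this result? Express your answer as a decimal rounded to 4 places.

P(¬H | E) ≈ 0.6340

Write H for 'the component is faulty'. Prior odds H:¬H = 0.082/0.918 = 0.089325. For the 'fail' outcome, the likelihood ratio is 0.782/0.121 = 6.4628.
Posterior odds = 0.089325 × 6.4628 = 0.57729, so P(H|E) = 0.57729/(1+0.57729) = 0.3660. Then P(¬H|E) = 1 − 0.3660 = 0.6340.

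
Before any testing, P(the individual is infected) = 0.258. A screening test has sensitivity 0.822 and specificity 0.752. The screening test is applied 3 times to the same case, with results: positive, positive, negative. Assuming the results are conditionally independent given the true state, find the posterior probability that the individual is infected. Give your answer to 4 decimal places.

Posterior P(H) ≈ 0.4748

With H the event that the individual is infected, the joint likelihood of the observed sequence is P(data|H) = 0.822·0.822·0.178 = 0.12027 and P(data|¬H) = 0.248·0.248·0.752 = 0.046251.
Bayes: P(H|data) = 0.258·0.12027 / (0.258·0.12027 + 0.742·0.046251) = 0.031030/0.065348 = 0.4748.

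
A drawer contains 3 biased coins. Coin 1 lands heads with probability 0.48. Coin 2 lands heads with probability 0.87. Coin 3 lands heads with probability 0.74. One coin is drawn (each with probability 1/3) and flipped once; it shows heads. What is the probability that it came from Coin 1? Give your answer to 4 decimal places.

Posterior probability ≈ 0.2297

Tabulate prior·likelihood by source: [1] prior 0.333333, lik 0.48, product 0.1600; [2] prior 0.333333, lik 0.87, product 0.2900; [3] prior 0.333333, lik 0.74, product 0.2467.
Normalizing constant = 0.69667; the posterior for Coin 1 is its product over the sum, 0.1600/0.69667 = 0.2297.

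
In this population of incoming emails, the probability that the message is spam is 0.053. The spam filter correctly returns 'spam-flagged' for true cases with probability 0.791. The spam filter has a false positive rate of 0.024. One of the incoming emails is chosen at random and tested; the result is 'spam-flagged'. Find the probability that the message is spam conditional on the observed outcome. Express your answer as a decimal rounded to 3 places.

P(H | E) ≈ 0.648

Let H be the event that the message is spam. P(H) = 0.053, so P(¬H) = 0.947. With E the 'spam-flagged' result, P(E|H) = 0.791 and P(E|¬H) = 0.024.
P(E) = 0.791·0.053 + 0.024·0.947 = 0.041923 + 0.022728 = 0.064651.
By Bayes' theorem, P(H|E) = 0.041923 / 0.064651 = 0.648.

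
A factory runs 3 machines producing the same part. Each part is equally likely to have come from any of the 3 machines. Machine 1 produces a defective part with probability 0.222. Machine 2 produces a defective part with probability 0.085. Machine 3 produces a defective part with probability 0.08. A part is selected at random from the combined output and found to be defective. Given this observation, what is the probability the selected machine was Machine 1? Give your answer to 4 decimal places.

Posterior probability ≈ 0.5736

P(defective|M1) = 0.222; P(defective|M2) = 0.085; P(defective|M3) = 0.08.
Prior × likelihood for each source: 0.333333·0.222=0.07400, 0.333333·0.085=0.02833, 0.333333·0.08=0.02667. Summing gives P(defective) = 0.12900.
P(Machine 1 | defective) = 0.07400 / 0.12900 = 0.5736.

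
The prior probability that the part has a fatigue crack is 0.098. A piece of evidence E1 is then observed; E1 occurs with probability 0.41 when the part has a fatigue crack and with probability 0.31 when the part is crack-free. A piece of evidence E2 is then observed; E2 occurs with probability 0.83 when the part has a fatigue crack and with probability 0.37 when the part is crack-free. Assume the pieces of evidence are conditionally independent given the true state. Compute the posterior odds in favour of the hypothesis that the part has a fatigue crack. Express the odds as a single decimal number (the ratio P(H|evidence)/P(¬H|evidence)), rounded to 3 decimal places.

Prior odds = 0.098/(1−0.098) = 0.10865. In log-odds, ln(0.10865) = -2.2196.
Add log likelihood ratios: ln(1.3226) + ln(2.2432) = 1.0875.
Posterior log-odds = -1.1321, so posterior odds = exp(-1.1321) = 0.32234.

Posterior odds ≈ 0.322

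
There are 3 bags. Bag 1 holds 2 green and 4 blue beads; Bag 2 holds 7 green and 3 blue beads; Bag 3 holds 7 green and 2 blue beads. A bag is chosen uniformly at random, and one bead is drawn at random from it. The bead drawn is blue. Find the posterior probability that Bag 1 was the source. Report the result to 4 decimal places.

Posterior probability ≈ 0.5607

Tabulate prior·likelihood by source: [1] prior 0.333333, lik 0.6667, product 0.2222; [2] prior 0.333333, lik 0.3, product 0.1000; [3] prior 0.333333, lik 0.2222, product 0.07407.
Normalizing constant = 0.39630; the posterior for Bag 1 is its product over the sum, 0.2222/0.39630 = 0.5607.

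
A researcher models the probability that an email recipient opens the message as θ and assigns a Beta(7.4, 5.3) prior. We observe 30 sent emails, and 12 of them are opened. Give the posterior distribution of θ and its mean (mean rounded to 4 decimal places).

Posterior: Beta(19.4, 23.3); mean ≈ 0.4543

The binomial likelihood is conjugate to the Beta prior: with 12 successes and 18 failures, the posterior is Beta(7.4+12, 5.3+18) = Beta(19.4, 23.3).
E[θ | data] = 19.4/(19.4+23.3) = 0.4543.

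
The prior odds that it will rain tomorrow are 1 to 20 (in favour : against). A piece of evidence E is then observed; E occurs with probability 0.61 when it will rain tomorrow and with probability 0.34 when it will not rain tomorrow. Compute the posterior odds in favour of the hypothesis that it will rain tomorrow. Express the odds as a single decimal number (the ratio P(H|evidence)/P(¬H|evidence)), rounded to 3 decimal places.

Posterior odds ≈ 0.090

Prior odds = 1/20 = 0.050000. In log-odds, ln(0.050000) = -2.9957.
Add log likelihood ratio: ln(1.7941) = 0.58451.
Posterior log-odds = -2.4112, so posterior odds = exp(-2.4112) = 0.089706.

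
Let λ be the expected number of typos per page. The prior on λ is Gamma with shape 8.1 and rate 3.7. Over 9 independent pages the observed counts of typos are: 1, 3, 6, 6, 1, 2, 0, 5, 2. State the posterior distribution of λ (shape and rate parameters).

Posterior: Gamma(shape=34.1, rate=12.7)

Total count ∑xᵢ = 26 over n = 9 pages.
Gamma is conjugate to the Poisson likelihood: posterior is Gamma(shape = 8.1+26 = 34.1, rate = 3.7+9 = 12.7).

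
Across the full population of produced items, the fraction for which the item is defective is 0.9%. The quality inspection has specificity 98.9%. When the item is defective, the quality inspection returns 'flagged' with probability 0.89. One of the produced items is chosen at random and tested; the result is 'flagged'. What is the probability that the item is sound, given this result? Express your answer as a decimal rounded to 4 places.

Write H for 'the item is defective'. Prior odds H:¬H = 0.009/0.991 = 0.0090817. For the 'flagged' outcome, the likelihood ratio is 0.89/0.011 = 80.909.
Posterior odds = 0.0090817 × 80.909 = 0.73479, so P(H|E) = 0.73479/(1+0.73479) = 0.4236. Then P(¬H|E) = 1 − 0.4236 = 0.5764.

P(¬H | E) ≈ 0.5764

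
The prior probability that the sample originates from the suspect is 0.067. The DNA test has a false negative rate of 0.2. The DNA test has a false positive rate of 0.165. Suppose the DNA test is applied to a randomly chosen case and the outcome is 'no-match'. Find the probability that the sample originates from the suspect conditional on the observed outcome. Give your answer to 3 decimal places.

P(H | E) ≈ 0.017

Write H for 'the sample originates from the suspect'. Prior odds H:¬H = 0.067/0.933 = 0.071811. For the 'no-match' outcome, the likelihood ratio is 0.2/0.835 = 0.23952.
Posterior odds = 0.071811 × 0.23952 = 0.017200, so P(H|E) = 0.017200/(1+0.017200) = 0.017.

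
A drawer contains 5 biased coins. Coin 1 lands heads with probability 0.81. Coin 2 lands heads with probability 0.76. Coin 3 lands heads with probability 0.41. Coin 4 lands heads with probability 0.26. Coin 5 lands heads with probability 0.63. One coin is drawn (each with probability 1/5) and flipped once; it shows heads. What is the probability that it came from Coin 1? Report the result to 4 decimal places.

Posterior probability ≈ 0.2822

Tabulate prior·likelihood by source: [1] prior 0.2, lik 0.81, product 0.1620; [2] prior 0.2, lik 0.76, product 0.1520; [3] prior 0.2, lik 0.41, product 0.08200; [4] prior 0.2, lik 0.26, product 0.05200; [5] prior 0.2, lik 0.63, product 0.1260.
Normalizing constant = 0.57400; the posterior for Coin 1 is its product over the sum, 0.1620/0.57400 = 0.2822.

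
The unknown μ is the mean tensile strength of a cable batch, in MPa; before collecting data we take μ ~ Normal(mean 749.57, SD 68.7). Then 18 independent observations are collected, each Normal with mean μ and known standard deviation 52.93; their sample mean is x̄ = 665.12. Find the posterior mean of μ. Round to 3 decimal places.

Posterior mean ≈ 667.816

Prior precision 1/τ₀² = 1/68.7² = 0.00021188; data precision n/σ² = 18/52.93² = 0.00642493.
Posterior precision = 0.00021188 + 0.00642493 = 0.00663681.
Posterior mean = (0.00021188·749.57 + 0.00642493·665.12) / 0.00663681 = 667.816.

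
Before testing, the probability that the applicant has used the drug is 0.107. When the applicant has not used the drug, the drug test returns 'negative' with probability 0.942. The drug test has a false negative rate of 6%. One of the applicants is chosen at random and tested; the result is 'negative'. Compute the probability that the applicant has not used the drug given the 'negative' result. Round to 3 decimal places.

P(¬H | E) ≈ 0.992

Write H for 'the applicant has used the drug'. Prior odds H:¬H = 0.107/0.893 = 0.11982. For the 'negative' outcome, the likelihood ratio is 0.06/0.942 = 0.063694.
Posterior odds = 0.11982 × 0.063694 = 0.0076319, so P(H|E) = 0.0076319/(1+0.0076319) = 0.008. Then P(¬H|E) = 1 − 0.008 = 0.992.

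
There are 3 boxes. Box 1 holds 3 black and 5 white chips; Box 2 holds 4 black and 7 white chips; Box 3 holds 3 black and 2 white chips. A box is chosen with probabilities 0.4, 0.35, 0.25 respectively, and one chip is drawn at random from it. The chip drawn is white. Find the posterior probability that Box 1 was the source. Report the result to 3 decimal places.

P(white|Box 1) = 0.625; P(white|Box 2) = 0.6364; P(white|Box 3) = 0.4.
Prior × likelihood for each source: 0.4·0.625=0.2500, 0.35·0.6364=0.2227, 0.25·0.4=0.1000. Summing gives P(white) = 0.57273.
P(Box 1 | white) = 0.2500 / 0.57273 = 0.437.

Posterior probability ≈ 0.437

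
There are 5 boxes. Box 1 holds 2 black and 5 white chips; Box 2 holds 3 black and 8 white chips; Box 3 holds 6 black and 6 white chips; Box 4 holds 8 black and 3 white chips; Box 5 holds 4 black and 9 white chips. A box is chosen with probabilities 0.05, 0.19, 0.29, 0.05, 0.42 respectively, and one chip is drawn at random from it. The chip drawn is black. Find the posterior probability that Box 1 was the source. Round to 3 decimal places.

Tabulate prior·likelihood by source: [1] prior 0.05, lik 0.2857, product 0.01429; [2] prior 0.19, lik 0.2727, product 0.05182; [3] prior 0.29, lik 0.5, product 0.1450; [4] prior 0.05, lik 0.7273, product 0.03636; [5] prior 0.42, lik 0.3077, product 0.1292.
Normalizing constant = 0.37670; the posterior for Box 1 is its product over the sum, 0.01429/0.37670 = 0.038.

Posterior probability ≈ 0.038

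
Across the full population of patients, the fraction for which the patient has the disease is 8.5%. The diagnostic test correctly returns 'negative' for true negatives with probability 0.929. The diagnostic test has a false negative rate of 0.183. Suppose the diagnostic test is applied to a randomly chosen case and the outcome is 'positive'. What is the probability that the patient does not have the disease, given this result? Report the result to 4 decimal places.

P(¬H | E) ≈ 0.4833

Write H for 'the patient has the disease'. Prior odds H:¬H = 0.085/0.915 = 0.092896. For the 'positive' outcome, the likelihood ratio is 0.817/0.071 = 11.507.
Posterior odds = 0.092896 × 11.507 = 1.0690, so P(H|E) = 1.0690/(1+1.0690) = 0.5167. Then P(¬H|E) = 1 − 0.5167 = 0.4833.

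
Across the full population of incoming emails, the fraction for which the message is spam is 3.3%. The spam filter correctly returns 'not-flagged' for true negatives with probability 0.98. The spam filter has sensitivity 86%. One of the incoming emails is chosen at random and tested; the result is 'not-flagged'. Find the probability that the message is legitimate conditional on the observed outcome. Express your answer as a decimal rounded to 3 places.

P(¬H | E) ≈ 0.995

Let H be the event that the message is spam. P(H) = 0.033, so P(¬H) = 0.967. With E the 'not-flagged' result, P(E|H) = 0.14 and P(E|¬H) = 0.98.
P(E) = 0.14·0.033 + 0.98·0.967 = 0.0046200 + 0.94766 = 0.95228.
By Bayes' theorem, P(H|E) = 0.0046200 / 0.95228 = 0.005. Hence P(¬H|E) = 1 − 0.005 = 0.995.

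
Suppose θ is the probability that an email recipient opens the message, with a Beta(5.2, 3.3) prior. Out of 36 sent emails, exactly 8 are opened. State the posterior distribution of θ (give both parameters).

Posterior: Beta(13.2, 31.3)

The binomial likelihood is conjugate to the Beta prior: with 8 successes and 28 failures, the posterior is Beta(5.2+8, 3.3+28) = Beta(13.2, 31.3).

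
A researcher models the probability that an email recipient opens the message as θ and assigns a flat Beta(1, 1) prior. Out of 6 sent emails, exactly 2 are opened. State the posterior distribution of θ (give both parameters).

Observing 2 successes and 4 failures updates Beta(1, 1) by adding the success and failure counts to the two shape parameters: α = 1+2 = 3, β = 1+4 = 5.

Posterior: Beta(3, 5)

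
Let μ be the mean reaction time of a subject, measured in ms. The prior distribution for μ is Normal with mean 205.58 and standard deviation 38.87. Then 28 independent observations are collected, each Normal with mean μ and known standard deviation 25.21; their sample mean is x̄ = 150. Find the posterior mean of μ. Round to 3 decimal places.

Posterior mean ≈ 150.823

Prior precision 1/τ₀² = 1/38.87² = 0.00066187; data precision n/σ² = 28/25.21² = 0.0440567.
Posterior precision = 0.00066187 + 0.0440567 = 0.0447186.
Posterior mean = (0.00066187·205.58 + 0.0440567·150) / 0.0447186 = 150.823.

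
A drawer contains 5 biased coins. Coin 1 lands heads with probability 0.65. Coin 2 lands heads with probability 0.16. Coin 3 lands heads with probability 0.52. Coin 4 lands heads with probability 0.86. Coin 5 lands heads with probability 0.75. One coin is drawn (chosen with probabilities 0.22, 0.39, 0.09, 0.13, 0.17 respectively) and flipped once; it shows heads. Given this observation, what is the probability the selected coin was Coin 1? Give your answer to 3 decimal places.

Tabulate prior·likelihood by source: [1] prior 0.22, lik 0.65, product 0.1430; [2] prior 0.39, lik 0.16, product 0.06240; [3] prior 0.09, lik 0.52, product 0.04680; [4] prior 0.13, lik 0.86, product 0.1118; [5] prior 0.17, lik 0.75, product 0.1275.
Normalizing constant = 0.49150; the posterior for Coin 1 is its product over the sum, 0.1430/0.49150 = 0.291.

Posterior probability ≈ 0.291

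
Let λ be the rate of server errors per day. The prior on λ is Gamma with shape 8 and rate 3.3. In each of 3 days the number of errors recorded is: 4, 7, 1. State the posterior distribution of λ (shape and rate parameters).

Posterior: Gamma(shape=20, rate=6.3)

The Poisson likelihood adds the total count to the shape and the number of exposure periods to the rate. Here ∑xᵢ = 12 and n = 3, so shape 8→20 and rate 3.3→6.3.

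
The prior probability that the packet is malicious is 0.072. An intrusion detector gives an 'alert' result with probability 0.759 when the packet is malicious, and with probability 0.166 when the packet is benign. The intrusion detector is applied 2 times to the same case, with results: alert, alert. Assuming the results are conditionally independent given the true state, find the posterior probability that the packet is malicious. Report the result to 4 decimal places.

Posterior P(H) ≈ 0.6186

Let H be the event that the packet is malicious; start with P(H) = 0.072. P('alert'|H) = 0.759, P('alert'|¬H) = 0.166.
Update on result 1 ('alert'): P(H) ← 0.759·0.0720 / (0.759·0.0720 + 0.166·0.9280) = 0.054648/0.20870 = 0.2619.
Update on result 2 ('alert'): P(H) ← 0.759·0.2619 / (0.759·0.2619 + 0.166·0.7381) = 0.19875/0.32128 = 0.6186.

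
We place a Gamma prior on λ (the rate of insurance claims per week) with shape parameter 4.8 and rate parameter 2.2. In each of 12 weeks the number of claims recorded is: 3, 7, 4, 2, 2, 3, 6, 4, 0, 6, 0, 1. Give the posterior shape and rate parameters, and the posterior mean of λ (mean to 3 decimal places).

Posterior: Gamma(shape=42.8, rate=14.2); mean ≈ 3.014

Total count ∑xᵢ = 38 over n = 12 weeks.
Gamma is conjugate to the Poisson likelihood: posterior is Gamma(shape = 4.8+38 = 42.8, rate = 2.2+12 = 14.2).
Posterior mean = shape/rate = 42.8/14.2 = 3.014.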